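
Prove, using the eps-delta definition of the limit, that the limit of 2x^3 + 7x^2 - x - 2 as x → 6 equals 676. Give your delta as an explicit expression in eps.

delta = min(1, eps/344)

Suppose eps > 0. We want delta > 0 such that 0 < |x − 6| < delta implies |(2x^3 + 7x^2 - x - 2) − 676| < eps.
(2x^3 + 7x^2 - x - 2) − 676 = 2x^3 + 7x^2 - x - 678 = (x − 6)(2x^2 + 19x + 113).
So |(2x^3 + 7x^2 - x - 2) − 676| = |x − 6|·|2x^2 + 19x + 113|.
Assume first that |x − 6| < 1, so |x| < 7. Then |2x^2 + 19x + 113| ≤ 2·7^2 + 19·7 + 113 = 344.
Hence |(2x^3 + 7x^2 - x - 2) − 676| ≤ 344|x − 6| < eps provided |x − 6| < eps/344.
Take delta = min(1, eps/344). Then 0 < |x − 6| < delta gives both |x − 6| < 1 and |x − 6| < eps/344, so |(2x^3 + 7x^2 - x - 2) − 676| < eps.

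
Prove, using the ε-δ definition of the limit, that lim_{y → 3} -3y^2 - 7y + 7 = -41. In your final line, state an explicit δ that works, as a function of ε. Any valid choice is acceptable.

δ = min(1, ε/28)

Let ε > 0 be given. We want δ > 0 such that 0 < |y − 3| < δ implies |(-3y^2 - 7y + 7) + 41| < ε.
(-3y^2 - 7y + 7) + 41 = -3y^2 - 7y + 48 = (y − 3)(-3y - 16).
So |(-3y^2 - 7y + 7) + 41| = |y − 3|·|-3y - 16|.
Require δ ≤ 1. Then |y − 3| < 1 gives |y| < 4, and by the triangle inequality |-3y - 16| ≤ 3·4 + 16 = 28.
Hence |(-3y^2 - 7y + 7) + 41| ≤ 28|y − 3| < ε provided |y − 3| < ε/28.
Take δ = min(1, ε/28). Then 0 < |y − 3| < δ gives both |y − 3| < 1 and |y − 3| < ε/28, so |(-3y^2 - 7y + 7) + 41| < ε.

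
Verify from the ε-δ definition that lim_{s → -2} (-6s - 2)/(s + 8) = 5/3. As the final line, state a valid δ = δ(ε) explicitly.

Suppose ε > 0. We want δ > 0 with 0 < |s + 2| < δ ⇒ |(-6s - 2)/(s + 8) − (5/3)| < ε.
Combining over a common denominator, (-6s - 2)/(s + 8) − (5/3) = [(-6s - 2)·6 − 10·(s + 8)] / [6·(s + 8)] = -46(s + 2) / (6(s + 8)).
So |(-6s - 2)/(s + 8) − (5/3)| = 46|s + 2| / (6·|s + 8|).
Require δ ≤ 3, so |s + 8| ≥ |6| − |s + 2| > 6 − 3 = 3.
Hence |(-6s - 2)/(s + 8) − (5/3)| < 46|s + 2|/(6·3) = (23/9)|s + 2|, which is < ε once |s + 2| < (9/23)ε.
Take δ = min(3, (9/23)ε). Then 0 < |s + 2| < δ forces both bounds, so |(-6s - 2)/(s + 8) − (5/3)| < ε.

δ = min(3, (9/23)ε)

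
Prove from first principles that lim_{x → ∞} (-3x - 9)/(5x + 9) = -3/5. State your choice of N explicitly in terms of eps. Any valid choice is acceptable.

Suppose eps > 0. We seek N > 0 such that x > N implies |(-3x - 9)/(5x + 9) + 3/5| < eps.
(-3x - 9)/(5x + 9) + 3/5 = (5(-3x - 9) − (-3)(5x + 9)) / (5(5x + 9)) = -18/(5(5x + 9)).
For x > 0 we have 5x + 9 > 5x, so |(-3x - 9)/(5x + 9) + 3/5| = 18/(5(5x + 9)) < 18/(5·5x) = (18/25)/x.
Thus |(-3x - 9)/(5x + 9) + 3/5| < eps whenever x > (18/25)/eps.
Take N = (18/25)/eps. If x > N then |(-3x - 9)/(5x + 9) + 3/5| < (18/25)/x < eps.

N = (18/25)/eps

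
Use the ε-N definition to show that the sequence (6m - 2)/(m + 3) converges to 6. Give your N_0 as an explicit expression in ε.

Let ε > 0. For m ≥ 1, |(6m - 2)/(m + 3) − 6| = |-20|/((m + 3)) = 20/((m + 3)).
Since m + 3 ≥ m for m ≥ 1, this is ≤ 20/(m) = 20/m.
So |(6m - 2)/(m + 3) − 6| < ε whenever m > 20/ε.
Take N_0 = 20/ε. If m > N_0 then |(6m - 2)/(m + 3) − 6| ≤ 20/m < ε.

N_0 = 20/ε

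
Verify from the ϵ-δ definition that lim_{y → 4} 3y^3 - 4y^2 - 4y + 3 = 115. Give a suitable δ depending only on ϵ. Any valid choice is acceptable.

δ = min(1, ϵ/143)

Let ϵ > 0 be given. We want δ > 0 such that 0 < |y − 4| < δ implies |(3y^3 - 4y^2 - 4y + 3) − 115| < ϵ.
(3y^3 - 4y^2 - 4y + 3) − 115 = 3y^3 - 4y^2 - 4y - 112 = (y − 4)(3y^2 + 8y + 28).
So |(3y^3 - 4y^2 - 4y + 3) − 115| = |y − 4|·|3y^2 + 8y + 28|.
Assume first that |y − 4| < 1, so |y| < 5. Then |3y^2 + 8y + 28| ≤ 3·5^2 + 8·5 + 28 = 143.
Hence |(3y^3 - 4y^2 - 4y + 3) − 115| ≤ 143|y − 4| < ϵ provided |y − 4| < ϵ/143.
Take δ = min(1, ϵ/143). Then 0 < |y − 4| < δ gives both |y − 4| < 1 and |y − 4| < ϵ/143, so |(3y^3 - 4y^2 - 4y + 3) − 115| < ϵ.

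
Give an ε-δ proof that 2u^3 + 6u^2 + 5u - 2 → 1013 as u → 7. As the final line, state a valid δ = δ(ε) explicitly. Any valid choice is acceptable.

Suppose ε > 0. We want δ > 0 such that 0 < |u − 7| < δ implies |(2u^3 + 6u^2 + 5u - 2) − 1013| < ε.
(2u^3 + 6u^2 + 5u - 2) − 1013 = 2u^3 + 6u^2 + 5u - 1015 = (u − 7)(2u^2 + 20u + 145).
So |(2u^3 + 6u^2 + 5u - 2) − 1013| = |u − 7|·|2u^2 + 20u + 145|.
Assume first that |u − 7| < 1, so |u| < 8. Then |2u^2 + 20u + 145| ≤ 2·8^2 + 20·8 + 145 = 433.
Hence |(2u^3 + 6u^2 + 5u - 2) − 1013| ≤ 433|u − 7| < ε provided |u − 7| < ε/433.
Choosing δ = min(1, ε/433) ensures both conditions, hence |(2u^3 + 6u^2 + 5u - 2) − 1013| < ε.

δ = min(1, ε/433)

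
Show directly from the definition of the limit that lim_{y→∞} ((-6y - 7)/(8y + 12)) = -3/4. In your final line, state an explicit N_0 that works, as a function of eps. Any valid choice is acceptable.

Suppose eps > 0. We seek N_0 > 0 such that y > N_0 implies |(-6y - 7)/(8y + 12) + 3/4| < eps.
(-6y - 7)/(8y + 12) + 3/4 = (8(-6y - 7) − (-6)(8y + 12)) / (8(8y + 12)) = 16/(8(8y + 12)).
For y > 0 we have 8y + 12 > 8y, so |(-6y - 7)/(8y + 12) + 3/4| = 16/(8(8y + 12)) < 16/(8·8y) = (1/4)/y.
Thus |(-6y - 7)/(8y + 12) + 3/4| < eps whenever y > (1/4)/eps.
Take N_0 = (1/4)/eps. If y > N_0 then |(-6y - 7)/(8y + 12) + 3/4| < (1/4)/y < eps.

N_0 = (1/4)/eps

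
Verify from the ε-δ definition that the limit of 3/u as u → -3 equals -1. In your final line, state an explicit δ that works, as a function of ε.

δ = min(3/2, (3/2)ε)

Fix ε > 0. We seek δ > 0 such that 0 < |u + 3| < δ implies |3/u + 1| < ε.
|3/u + 1| = 3·|-3 − u|/(3·|u|) = 3|u + 3|/(3|u|).
Require δ ≤ 3/2 so that |u| > 3 − 3/2 = 3/2, hence 3|u| > 9/2.
Then |3/u + 1| < 3|u + 3|/(9/2), which is < ε when |u + 3| < (3/2)ε.
Take δ = min(3/2, (3/2)ε). Then 0 < |u + 3| < δ gives both |u + 3| < 3/2 and |u + 3| < (3/2)ε, so |3/u + 1| < ε.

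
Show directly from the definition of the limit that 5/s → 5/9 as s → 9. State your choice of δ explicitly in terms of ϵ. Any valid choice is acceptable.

Fix ϵ > 0. We seek δ > 0 such that 0 < |s − 9| < δ implies |5/s − (5/9)| < ϵ.
|5/s − (5/9)| = 5·|9 − s|/(9·|s|) = 5|s − 9|/(9|s|).
Require δ ≤ 9/2 so that |s| > 9 − 9/2 = 9/2, hence 9|s| > 81/2.
Then |5/s − (5/9)| < 5|s − 9|/(81/2), which is < ϵ when |s − 9| < (81/10)ϵ.
Take δ = min(9/2, (81/10)ϵ). Then 0 < |s − 9| < δ gives both |s − 9| < 9/2 and |s − 9| < (81/10)ϵ, so |5/s − (5/9)| < ϵ.

δ = min(9/2, (81/10)ϵ)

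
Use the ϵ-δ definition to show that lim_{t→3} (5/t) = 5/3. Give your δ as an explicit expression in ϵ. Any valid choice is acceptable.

δ = min(3/2, (9/10)ϵ)

Fix ϵ > 0. We seek δ > 0 such that 0 < |t − 3| < δ implies |5/t − (5/3)| < ϵ.
|5/t − (5/3)| = 5·|3 − t|/(3·|t|) = 5|t − 3|/(3|t|).
Require δ ≤ 3/2 so that |t| > 3 − 3/2 = 3/2, hence 3|t| > 9/2.
Then |5/t − (5/3)| < 5|t − 3|/(9/2), which is < ϵ when |t − 3| < (9/10)ϵ.
Take δ = min(3/2, (9/10)ϵ). Then 0 < |t − 3| < δ gives both |t − 3| < 3/2 and |t − 3| < (9/10)ϵ, so |5/t − (5/3)| < ϵ.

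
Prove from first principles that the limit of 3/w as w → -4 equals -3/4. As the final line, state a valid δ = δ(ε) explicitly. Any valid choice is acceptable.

δ = min(2, (8/3)ε)

Fix ε > 0. We seek δ > 0 such that 0 < |w + 4| < δ implies |3/w + 3/4| < ε.
|3/w + 3/4| = 3·|-4 − w|/(4·|w|) = 3|w + 4|/(4|w|).
Require δ ≤ 2 so that |w| > 4 − 2 = 2, hence 4|w| > 8.
Then |3/w + 3/4| < 3|w + 4|/8, which is < ε when |w + 4| < (8/3)ε.
Take δ = min(2, (8/3)ε). Then 0 < |w + 4| < δ gives both |w + 4| < 2 and |w + 4| < (8/3)ε, so |3/w + 3/4| < ε.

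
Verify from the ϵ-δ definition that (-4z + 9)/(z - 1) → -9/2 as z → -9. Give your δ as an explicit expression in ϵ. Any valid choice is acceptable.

δ = min(5, 10ϵ)

Let ϵ > 0. We want δ > 0 with 0 < |z + 9| < δ ⇒ |(-4z + 9)/(z - 1) + 9/2| < ϵ.
Combining over a common denominator, (-4z + 9)/(z - 1) + 9/2 = [(-4z + 9)·(-10) − 45·(z - 1)] / [(-10)·(z - 1)] = -5(z + 9) / ((-10)(z - 1)).
So |(-4z + 9)/(z - 1) + 9/2| = 5|z + 9| / (10·|z − 1|).
Require δ ≤ 5, so |z − 1| ≥ |-10| − |z + 9| > 10 − 5 = 5.
Hence |(-4z + 9)/(z - 1) + 9/2| < 5|z + 9|/(10·5) = (1/10)|z + 9|, which is < ϵ once |z + 9| < 10ϵ.
Take δ = min(5, 10ϵ). Then 0 < |z + 9| < δ forces both bounds, so |(-4z + 9)/(z - 1) + 9/2| < ϵ.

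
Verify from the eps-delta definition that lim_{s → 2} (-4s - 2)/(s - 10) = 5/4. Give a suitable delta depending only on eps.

delta = min(4, (16/21)eps)

Let eps > 0 be given. We want delta > 0 with 0 < |s − 2| < delta ⇒ |(-4s - 2)/(s - 10) − (5/4)| < eps.
Combining over a common denominator, (-4s - 2)/(s - 10) − (5/4) = [(-4s - 2)·(-8) − (-10)·(s - 10)] / [(-8)·(s - 10)] = 42(s − 2) / ((-8)(s - 10)).
So |(-4s - 2)/(s - 10) − (5/4)| = 42|s − 2| / (8·|s − 10|).
Require delta ≤ 4, so |s − 10| ≥ |-8| − |s − 2| > 8 − 4 = 4.
Hence |(-4s - 2)/(s - 10) − (5/4)| < 42|s − 2|/(8·4) = (21/16)|s − 2|, which is < eps once |s − 2| < (16/21)eps.
Take delta = min(4, (16/21)eps). Then 0 < |s − 2| < delta forces both bounds, so |(-4s - 2)/(s - 10) − (5/4)| < eps.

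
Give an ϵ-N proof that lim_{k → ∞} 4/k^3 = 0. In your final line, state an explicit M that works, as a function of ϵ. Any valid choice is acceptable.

Suppose ϵ > 0. For k ≥ 1, |4/k^3 − 0| = 4/k^3.
4/k^3 < ϵ ⇔ k^3 > 4/ϵ ⇔ k > (4/ϵ)^{1/3}.
Take M = (4/ϵ)^{1/3}. Then k > M implies 4/k^3 < ϵ.

M = (4/ϵ)^{1/3}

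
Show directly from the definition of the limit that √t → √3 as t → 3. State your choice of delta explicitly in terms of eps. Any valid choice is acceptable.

delta = min(3, √3·eps)

Let eps > 0. We want delta > 0 such that 0 < |t − 3| < delta implies |√t − √3| < eps.
Multiplying by the conjugate, |√t − √3| = |t − 3|/(√t + √3).
Restrict delta ≤ 3 so that |t − 3| < 3 forces t > 0, and then √t + √3 > √3.
Hence |√t − √3| < |t − 3|/√3, which is < eps once |t − 3| < √3·eps.
Take delta = min(3, √3·eps). If 0 < |t − 3| < delta then t > 0 and |√t − √3| < |t − 3|/√3 < eps.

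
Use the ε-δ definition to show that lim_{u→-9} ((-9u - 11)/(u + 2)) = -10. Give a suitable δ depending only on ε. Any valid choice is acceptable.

δ = min(7/2, (7/2)ε)

Let ε > 0 be given. We want δ > 0 with 0 < |u + 9| < δ ⇒ |(-9u - 11)/(u + 2) + 10| < ε.
Combining over a common denominator, (-9u - 11)/(u + 2) + 10 = [(-9u - 11)·(-7) − 70·(u + 2)] / [(-7)·(u + 2)] = -7(u + 9) / ((-7)(u + 2)).
So |(-9u - 11)/(u + 2) + 10| = 7|u + 9| / (7·|u + 2|).
Require δ ≤ 7/2, so |u + 2| ≥ |-7| − |u + 9| > 7 − 7/2 = 7/2.
Hence |(-9u - 11)/(u + 2) + 10| < 7|u + 9|/(7·(7/2)) = (2/7)|u + 9|, which is < ε once |u + 9| < (7/2)ε.
Take δ = min(7/2, (7/2)ε). Then 0 < |u + 9| < δ forces both bounds, so |(-9u - 11)/(u + 2) + 10| < ε.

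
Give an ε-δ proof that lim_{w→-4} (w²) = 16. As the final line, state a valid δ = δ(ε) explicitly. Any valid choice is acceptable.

δ = min(1, ε/9)

Let ε > 0 be given. We seek δ > 0 with 0 < |w + 4| < δ ⇒ |w² − 16| < ε.
Factor: w² − 16 = (w + 4)(w - 4), so |w² − 16| = |w + 4|·|w - 4|.
Impose δ ≤ 1 so that |w| < 5; then |w - 4| ≤ 9.
Hence |w² − 16| ≤ 9|w + 4|, which is < ε once |w + 4| < ε/9.
Take δ = min(1, ε/9). If 0 < |w + 4| < δ then both bounds hold and |w² − 16| ≤ 9|w + 4| < 9·(ε/9) = ε.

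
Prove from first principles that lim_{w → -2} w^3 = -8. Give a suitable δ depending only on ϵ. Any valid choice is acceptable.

Let ϵ > 0 be given. We seek δ > 0 with 0 < |w + 2| < δ ⇒ |w^3 + 8| < ϵ.
Factor: w^3 + 8 = (w + 2)(w^2 - 2w + 4), so |w^3 + 8| = |w + 2|·|w^2 - 2w + 4|.
Restrict δ ≤ 1. Then |w + 2| < 1 gives |w| < 3, so by the triangle inequality |w^2 - 2w + 4| ≤ 3^2 + 2·3 + 4 = 19.
Hence |w^3 + 8| ≤ 19|w + 2|, which is < ϵ once |w + 2| < ϵ/19.
Take δ = min(1, ϵ/19). If 0 < |w + 2| < δ then both bounds hold and |w^3 + 8| ≤ 19|w + 2| < 19·(ϵ/19) = ϵ.

δ = min(1, ϵ/19)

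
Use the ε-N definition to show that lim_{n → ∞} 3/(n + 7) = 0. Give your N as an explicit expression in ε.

Let ε > 0. For n ≥ 1, |3/(n + 7) − 0| = 3/(n + 7) ≤ 3/n.
We need 3/n < ε, i.e. n > 3/ε.
Take N = 3/ε. If n > N then |3/(n + 7)| ≤ 3/n < ε.

N = 3/ε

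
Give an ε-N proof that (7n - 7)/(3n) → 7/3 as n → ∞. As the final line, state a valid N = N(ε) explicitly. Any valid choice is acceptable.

Suppose ε > 0. For n ≥ 1, |(7n - 7)/(3n) − (7/3)| = |-21|/(3(3n)) = 21/(3(3n)).
Since 3n ≥ 3n for n ≥ 1, this is ≤ 21/(3·3n) = (7/3)/n.
So |(7n - 7)/(3n) − (7/3)| < ε whenever n > (7/3)/ε.
Take N = (7/3)/ε. If n > N then |(7n - 7)/(3n) − (7/3)| ≤ (7/3)/n < ε.

N = (7/3)/ε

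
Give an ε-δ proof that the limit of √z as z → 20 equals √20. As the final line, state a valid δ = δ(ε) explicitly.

δ = min(20, √20·ε)

Suppose ε > 0. We want δ > 0 such that 0 < |z − 20| < δ implies |√z − √20| < ε.
Multiplying by the conjugate, |√z − √20| = |z − 20|/(√z + √20).
Restrict δ ≤ 20 so that |z − 20| < 20 forces z > 0, and then √z + √20 > √20.
Hence |√z − √20| < |z − 20|/√20, which is < ε once |z − 20| < √20·ε.
Take δ = min(20, √20·ε). If 0 < |z − 20| < δ then z > 0 and |√z − √20| < |z − 20|/√20 < ε.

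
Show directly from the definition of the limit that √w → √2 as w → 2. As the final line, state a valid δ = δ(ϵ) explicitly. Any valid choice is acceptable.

δ = min(2, √2·ϵ)

Suppose ϵ > 0. We want δ > 0 such that 0 < |w − 2| < δ implies |√w − √2| < ϵ.
Multiplying by the conjugate, |√w − √2| = |w − 2|/(√w + √2).
Restrict δ ≤ 2 so that |w − 2| < 2 forces w > 0, and then √w + √2 > √2.
Hence |√w − √2| < |w − 2|/√2, which is < ϵ once |w − 2| < √2·ϵ.
Take δ = min(2, √2·ϵ). If 0 < |w − 2| < δ then w > 0 and |√w − √2| < |w − 2|/√2 < ϵ.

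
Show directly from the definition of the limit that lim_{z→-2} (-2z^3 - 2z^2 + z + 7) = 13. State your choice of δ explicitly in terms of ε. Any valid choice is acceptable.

Fix ε > 0. We want δ > 0 such that 0 < |z + 2| < δ implies |(-2z^3 - 2z^2 + z + 7) − 13| < ε.
(-2z^3 - 2z^2 + z + 7) − 13 = -2z^3 - 2z^2 + z - 6 = (z + 2)(-2z^2 + 2z - 3).
So |(-2z^3 - 2z^2 + z + 7) − 13| = |z + 2|·|-2z^2 + 2z - 3|.
Require δ ≤ 2. Then |z + 2| < 2 gives |z| < 4, and by the triangle inequality |-2z^2 + 2z - 3| ≤ 2·4^2 + 2·4 + 3 = 43.
Hence |(-2z^3 - 2z^2 + z + 7) − 13| ≤ 43|z + 2| < ε provided |z + 2| < ε/43.
Choosing δ = min(2, ε/43) ensures both conditions, hence |(-2z^3 - 2z^2 + z + 7) − 13| < ε.

δ = min(2, ε/43)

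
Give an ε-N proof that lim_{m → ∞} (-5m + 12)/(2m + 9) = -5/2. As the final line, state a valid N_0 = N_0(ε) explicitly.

Let ε > 0. For m ≥ 1, |(-5m + 12)/(2m + 9) + 5/2| = |69|/(2(2m + 9)) = 69/(2(2m + 9)).
Since 2m + 9 ≥ 2m for m ≥ 1, this is ≤ 69/(2·2m) = (69/4)/m.
So |(-5m + 12)/(2m + 9) + 5/2| < ε whenever m > (69/4)/ε.
Take N_0 = (69/4)/ε. If m > N_0 then |(-5m + 12)/(2m + 9) + 5/2| ≤ (69/4)/m < ε.

N_0 = (69/4)/ε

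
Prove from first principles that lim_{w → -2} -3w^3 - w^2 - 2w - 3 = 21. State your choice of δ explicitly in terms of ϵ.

Fix ϵ > 0. We want δ > 0 such that 0 < |w + 2| < δ implies |(-3w^3 - w^2 - 2w - 3) − 21| < ϵ.
(-3w^3 - w^2 - 2w - 3) − 21 = -3w^3 - w^2 - 2w - 24 = (w + 2)(-3w^2 + 5w - 12).
So |(-3w^3 - w^2 - 2w - 3) − 21| = |w + 2|·|-3w^2 + 5w - 12|.
Assume first that |w + 2| < 1, so |w| < 3. Then |-3w^2 + 5w - 12| ≤ 3·3^2 + 5·3 + 12 = 54.
Hence |(-3w^3 - w^2 - 2w - 3) − 21| ≤ 54|w + 2| < ϵ provided |w + 2| < ϵ/54.
Take δ = min(1, ϵ/54). Then 0 < |w + 2| < δ gives both |w + 2| < 1 and |w + 2| < ϵ/54, so |(-3w^3 - w^2 - 2w - 3) − 21| < ϵ.

δ = min(1, ϵ/54)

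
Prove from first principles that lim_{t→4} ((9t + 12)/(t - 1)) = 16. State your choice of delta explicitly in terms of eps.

delta = min(3/2, (3/14)eps)

Let eps > 0 be given. We want delta > 0 with 0 < |t − 4| < delta ⇒ |(9t + 12)/(t - 1) − 16| < eps.
Combining over a common denominator, (9t + 12)/(t - 1) − 16 = [(9t + 12)·3 − 48·(t - 1)] / [3·(t - 1)] = -21(t − 4) / (3(t - 1)).
So |(9t + 12)/(t - 1) − 16| = 21|t − 4| / (3·|t − 1|).
Restrict delta ≤ 3/2. Then |t − 4| < 3/2 gives |t − 1| = |(t − 4) + 3| ≥ 3 − 3/2 = 3/2.
Hence |(9t + 12)/(t - 1) − 16| < 21|t − 4|/(3·(3/2)) = (14/3)|t − 4|, which is < eps once |t − 4| < (3/14)eps.
Take delta = min(3/2, (3/14)eps). Then 0 < |t − 4| < delta forces both bounds, so |(9t + 12)/(t - 1) − 16| < eps.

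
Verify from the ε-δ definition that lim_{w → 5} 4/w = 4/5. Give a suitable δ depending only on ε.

δ = min(5/2, (25/8)ε)

Suppose ε > 0. We seek δ > 0 such that 0 < |w − 5| < δ implies |4/w − (4/5)| < ε.
|4/w − (4/5)| = 4·|5 − w|/(5·|w|) = 4|w − 5|/(5|w|).
Require δ ≤ 5/2 so that |w| > 5 − 5/2 = 5/2, hence 5|w| > 25/2.
Then |4/w − (4/5)| < 4|w − 5|/(25/2), which is < ε when |w − 5| < (25/8)ε.
Take δ = min(5/2, (25/8)ε). Then 0 < |w − 5| < δ gives both |w − 5| < 5/2 and |w − 5| < (25/8)ε, so |4/w − (4/5)| < ε.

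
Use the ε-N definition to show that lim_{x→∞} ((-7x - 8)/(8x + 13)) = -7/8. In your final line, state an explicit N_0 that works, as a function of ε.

Fix ε > 0. We seek N_0 > 0 such that x > N_0 implies |(-7x - 8)/(8x + 13) + 7/8| < ε.
(-7x - 8)/(8x + 13) + 7/8 = (8(-7x - 8) − (-7)(8x + 13)) / (8(8x + 13)) = 27/(8(8x + 13)).
For x > 0 we have 8x + 13 > 8x, so |(-7x - 8)/(8x + 13) + 7/8| = 27/(8(8x + 13)) < 27/(8·8x) = (27/64)/x.
Thus |(-7x - 8)/(8x + 13) + 7/8| < ε whenever x > (27/64)/ε.
Take N_0 = (27/64)/ε. If x > N_0 then |(-7x - 8)/(8x + 13) + 7/8| < (27/64)/x < ε.

N_0 = (27/64)/ε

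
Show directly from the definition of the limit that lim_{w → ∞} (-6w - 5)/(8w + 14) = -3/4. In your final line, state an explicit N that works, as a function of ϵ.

N = (11/16)/ϵ

Let ϵ > 0. We seek N > 0 such that w > N implies |(-6w - 5)/(8w + 14) + 3/4| < ϵ.
(-6w - 5)/(8w + 14) + 3/4 = (8(-6w - 5) − (-6)(8w + 14)) / (8(8w + 14)) = 44/(8(8w + 14)).
For w > 0 we have 8w + 14 > 8w, so |(-6w - 5)/(8w + 14) + 3/4| = 44/(8(8w + 14)) < 44/(8·8w) = (11/16)/w.
Thus |(-6w - 5)/(8w + 14) + 3/4| < ϵ whenever w > (11/16)/ϵ.
Take N = (11/16)/ϵ. If w > N then |(-6w - 5)/(8w + 14) + 3/4| < (11/16)/w < ϵ.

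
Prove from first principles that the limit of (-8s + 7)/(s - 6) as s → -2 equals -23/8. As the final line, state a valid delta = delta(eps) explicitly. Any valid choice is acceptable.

delta = min(4, (32/41)eps)

Let eps > 0. We want delta > 0 with 0 < |s + 2| < delta ⇒ |(-8s + 7)/(s - 6) + 23/8| < eps.
Combining over a common denominator, (-8s + 7)/(s - 6) + 23/8 = [(-8s + 7)·(-8) − 23·(s - 6)] / [(-8)·(s - 6)] = 41(s + 2) / ((-8)(s - 6)).
So |(-8s + 7)/(s - 6) + 23/8| = 41|s + 2| / (8·|s − 6|).
Require delta ≤ 4, so |s − 6| ≥ |-8| − |s + 2| > 8 − 4 = 4.
Hence |(-8s + 7)/(s - 6) + 23/8| < 41|s + 2|/(8·4) = (41/32)|s + 2|, which is < eps once |s + 2| < (32/41)eps.
Take delta = min(4, (32/41)eps). Then 0 < |s + 2| < delta forces both bounds, so |(-8s + 7)/(s - 6) + 23/8| < eps.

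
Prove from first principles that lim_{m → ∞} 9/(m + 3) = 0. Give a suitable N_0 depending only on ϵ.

Suppose ϵ > 0. For m ≥ 1, |9/(m + 3) − 0| = 9/(m + 3) ≤ 9/m.
We need 9/m < ϵ, i.e. m > 9/ϵ.
Take N_0 = 9/ϵ. If m > N_0 then |9/(m + 3)| ≤ 9/m < ϵ.

N_0 = 9/ϵ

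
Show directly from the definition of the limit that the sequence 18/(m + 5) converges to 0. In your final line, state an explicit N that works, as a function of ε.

N = 18/ε

Suppose ε > 0. For m ≥ 1, |18/(m + 5) − 0| = 18/(m + 5) ≤ 18/m.
We need 18/m < ε, i.e. m > 18/ε.
Take N = 18/ε. If m > N then |18/(m + 5)| ≤ 18/m < ε.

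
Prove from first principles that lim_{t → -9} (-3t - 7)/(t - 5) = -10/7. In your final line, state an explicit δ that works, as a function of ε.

δ = min(7, (49/11)ε)

Suppose ε > 0. We want δ > 0 with 0 < |t + 9| < δ ⇒ |(-3t - 7)/(t - 5) + 10/7| < ε.
Combining over a common denominator, (-3t - 7)/(t - 5) + 10/7 = [(-3t - 7)·(-14) − 20·(t - 5)] / [(-14)·(t - 5)] = 22(t + 9) / ((-14)(t - 5)).
So |(-3t - 7)/(t - 5) + 10/7| = 22|t + 9| / (14·|t − 5|).
Require δ ≤ 7, so |t − 5| ≥ |-14| − |t + 9| > 14 − 7 = 7.
Hence |(-3t - 7)/(t - 5) + 10/7| < 22|t + 9|/(14·7) = (11/49)|t + 9|, which is < ε once |t + 9| < (49/11)ε.
Take δ = min(7, (49/11)ε). Then 0 < |t + 9| < δ forces both bounds, so |(-3t - 7)/(t - 5) + 10/7| < ε.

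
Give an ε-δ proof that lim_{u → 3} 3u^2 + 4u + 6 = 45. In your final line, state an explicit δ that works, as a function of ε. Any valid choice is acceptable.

Let ε > 0 be given. We want δ > 0 such that 0 < |u − 3| < δ implies |(3u^2 + 4u + 6) − 45| < ε.
(3u^2 + 4u + 6) − 45 = 3u^2 + 4u - 39 = (u − 3)(3u + 13).
So |(3u^2 + 4u + 6) − 45| = |u − 3|·|3u + 13|.
Assume first that |u − 3| < 1, so |u| < 4. Then |3u + 13| ≤ 3·4 + 13 = 25.
Hence |(3u^2 + 4u + 6) − 45| ≤ 25|u − 3| < ε provided |u − 3| < ε/25.
Choosing δ = min(1, ε/25) ensures both conditions, hence |(3u^2 + 4u + 6) − 45| < ε.

δ = min(1, ε/25)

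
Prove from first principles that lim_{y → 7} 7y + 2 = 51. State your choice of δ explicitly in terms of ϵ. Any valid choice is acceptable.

Let ϵ > 0 be given. We need δ > 0 so that 0 < |y − 7| < δ implies |(7y + 2) − 51| < ϵ.
Since (7y + 2) − 51 = 7(y − 7), we have |(7y + 2) − 51| = 7|y − 7|.
Thus it suffices that |y − 7| < ϵ/7.
Choosing δ = ϵ/7 gives |(7y + 2) − 51| = 7|y − 7| < ϵ whenever |y − 7| < δ.

δ = ϵ/7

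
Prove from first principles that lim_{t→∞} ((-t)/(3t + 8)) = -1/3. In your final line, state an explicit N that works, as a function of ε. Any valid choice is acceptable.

N = (8/9)/ε

Let ε > 0. We seek N > 0 such that t > N implies |(-t)/(3t + 8) + 1/3| < ε.
(-t)/(3t + 8) + 1/3 = (3(-t) − (-1)(3t + 8)) / (3(3t + 8)) = 8/(3(3t + 8)).
For t > 0 we have 3t + 8 > 3t, so |(-t)/(3t + 8) + 1/3| = 8/(3(3t + 8)) < 8/(3·3t) = (8/9)/t.
Thus |(-t)/(3t + 8) + 1/3| < ε whenever t > (8/9)/ε.
Take N = (8/9)/ε. If t > N then |(-t)/(3t + 8) + 1/3| < (8/9)/t < ε.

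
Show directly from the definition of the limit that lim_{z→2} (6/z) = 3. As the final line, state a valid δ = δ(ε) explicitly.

Let ε > 0. We seek δ > 0 such that 0 < |z − 2| < δ implies |6/z − 3| < ε.
|6/z − 3| = 6·|2 − z|/(2·|z|) = 6|z − 2|/(2|z|).
Restrict δ ≤ 1. Then |z − 2| < 1 gives |z| > 1, so 2|z| > 2.
Then |6/z − 3| < 6|z − 2|/2, which is < ε when |z − 2| < (1/3)ε.
Take δ = min(1, (1/3)ε). Then 0 < |z − 2| < δ gives both |z − 2| < 1 and |z − 2| < (1/3)ε, so |6/z − 3| < ε.

δ = min(1, (1/3)ε)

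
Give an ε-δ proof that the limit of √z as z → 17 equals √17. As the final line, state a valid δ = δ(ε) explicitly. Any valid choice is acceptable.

Fix ε > 0. We want δ > 0 such that 0 < |z − 17| < δ implies |√z − √17| < ε.
Multiplying by the conjugate, |√z − √17| = |z − 17|/(√z + √17).
Restrict δ ≤ 17 so that |z − 17| < 17 forces z > 0, and then √z + √17 > √17.
Hence |√z − √17| < |z − 17|/√17, which is < ε once |z − 17| < √17·ε.
Take δ = min(17, √17·ε). If 0 < |z − 17| < δ then z > 0 and |√z − √17| < |z − 17|/√17 < ε.

δ = min(17, √17·ε)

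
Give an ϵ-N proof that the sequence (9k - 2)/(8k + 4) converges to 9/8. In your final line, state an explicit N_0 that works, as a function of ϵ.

Suppose ϵ > 0. For k ≥ 1, |(9k - 2)/(8k + 4) − (9/8)| = |-52|/(8(8k + 4)) = 52/(8(8k + 4)).
Since 8k + 4 ≥ 8k for k ≥ 1, this is ≤ 52/(8·8k) = (13/16)/k.
So |(9k - 2)/(8k + 4) − (9/8)| < ϵ whenever k > (13/16)/ϵ.
Take N_0 = (13/16)/ϵ. If k > N_0 then |(9k - 2)/(8k + 4) − (9/8)| ≤ (13/16)/k < ϵ.

N_0 = (13/16)/ϵ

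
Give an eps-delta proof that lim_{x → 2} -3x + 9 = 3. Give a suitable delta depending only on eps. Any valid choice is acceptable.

Let eps > 0. We need delta > 0 so that 0 < |x − 2| < delta implies |(-3x + 9) − 3| < eps.
Since (-3x + 9) − 3 = -3(x − 2), we have |(-3x + 9) − 3| = 3|x − 2|.
Thus it suffices that |x − 2| < eps/3.
Choosing delta = eps/3 gives |(-3x + 9) − 3| = 3|x − 2| < eps whenever |x − 2| < delta.

delta = eps/3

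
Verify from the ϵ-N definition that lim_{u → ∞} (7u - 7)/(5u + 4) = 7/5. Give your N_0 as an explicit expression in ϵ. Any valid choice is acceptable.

N_0 = (63/25)/ϵ

Suppose ϵ > 0. We seek N_0 > 0 such that u > N_0 implies |(7u - 7)/(5u + 4) − (7/5)| < ϵ.
(7u - 7)/(5u + 4) − (7/5) = (5(7u - 7) − 7(5u + 4)) / (5(5u + 4)) = -63/(5(5u + 4)).
For u > 0 we have 5u + 4 > 5u, so |(7u - 7)/(5u + 4) − (7/5)| = 63/(5(5u + 4)) < 63/(5·5u) = (63/25)/u.
Thus |(7u - 7)/(5u + 4) − (7/5)| < ϵ whenever u > (63/25)/ϵ.
Take N_0 = (63/25)/ϵ. If u > N_0 then |(7u - 7)/(5u + 4) − (7/5)| < (63/25)/u < ϵ.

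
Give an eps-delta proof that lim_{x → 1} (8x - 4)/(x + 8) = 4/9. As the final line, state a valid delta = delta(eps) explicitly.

Suppose eps > 0. We want delta > 0 with 0 < |x − 1| < delta ⇒ |(8x - 4)/(x + 8) − (4/9)| < eps.
Combining over a common denominator, (8x - 4)/(x + 8) − (4/9) = [(8x - 4)·9 − 4·(x + 8)] / [9·(x + 8)] = 68(x − 1) / (9(x + 8)).
So |(8x - 4)/(x + 8) − (4/9)| = 68|x − 1| / (9·|x + 8|).
Restrict delta ≤ 9/2. Then |x − 1| < 9/2 gives |x + 8| = |(x − 1) + 9| ≥ 9 − 9/2 = 9/2.
Hence |(8x - 4)/(x + 8) − (4/9)| < 68|x − 1|/(9·(9/2)) = (136/81)|x − 1|, which is < eps once |x − 1| < (81/136)eps.
Take delta = min(9/2, (81/136)eps). Then 0 < |x − 1| < delta forces both bounds, so |(8x - 4)/(x + 8) − (4/9)| < eps.

delta = min(9/2, (81/136)eps)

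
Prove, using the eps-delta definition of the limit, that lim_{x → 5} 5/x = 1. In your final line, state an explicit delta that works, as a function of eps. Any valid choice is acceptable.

delta = min(5/2, (5/2)eps)

Let eps > 0. We seek delta > 0 such that 0 < |x − 5| < delta implies |5/x − 1| < eps.
|5/x − 1| = 5·|5 − x|/(5·|x|) = 5|x − 5|/(5|x|).
Require delta ≤ 5/2 so that |x| > 5 − 5/2 = 5/2, hence 5|x| > 25/2.
Then |5/x − 1| < 5|x − 5|/(25/2), which is < eps when |x − 5| < (5/2)eps.
Take delta = min(5/2, (5/2)eps). Then 0 < |x − 5| < delta gives both |x − 5| < 5/2 and |x − 5| < (5/2)eps, so |5/x − 1| < eps.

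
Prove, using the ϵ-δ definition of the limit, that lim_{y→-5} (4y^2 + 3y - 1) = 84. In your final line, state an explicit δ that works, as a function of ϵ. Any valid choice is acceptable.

Fix ϵ > 0. We want δ > 0 such that 0 < |y + 5| < δ implies |(4y^2 + 3y - 1) − 84| < ϵ.
(4y^2 + 3y - 1) − 84 = 4y^2 + 3y - 85 = (y + 5)(4y - 17).
So |(4y^2 + 3y - 1) − 84| = |y + 5|·|4y - 17|.
Assume first that |y + 5| < 1, so |y| < 6. Then |4y - 17| ≤ 4·6 + 17 = 41.
Hence |(4y^2 + 3y - 1) − 84| ≤ 41|y + 5| < ϵ provided |y + 5| < ϵ/41.
Take δ = min(1, ϵ/41). Then 0 < |y + 5| < δ gives both |y + 5| < 1 and |y + 5| < ϵ/41, so |(4y^2 + 3y - 1) − 84| < ϵ.

δ = min(1, ϵ/41)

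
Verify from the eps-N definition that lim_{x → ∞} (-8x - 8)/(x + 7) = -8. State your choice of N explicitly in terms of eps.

N = 48/eps

Suppose eps > 0. We seek N > 0 such that x > N implies |(-8x - 8)/(x + 7) + 8| < eps.
(-8x - 8)/(x + 7) + 8 = ((-8x - 8) − (-8)(x + 7)) / ((x + 7)) = 48/((x + 7)).
For x > 0 we have x + 7 > x, so |(-8x - 8)/(x + 7) + 8| = 48/((x + 7)) < 48/(x) = 48/x.
Thus |(-8x - 8)/(x + 7) + 8| < eps whenever x > 48/eps.
Take N = 48/eps. If x > N then |(-8x - 8)/(x + 7) + 8| < 48/x < eps.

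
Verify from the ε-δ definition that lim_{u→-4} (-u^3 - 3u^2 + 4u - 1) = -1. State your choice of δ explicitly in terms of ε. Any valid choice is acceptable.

δ = min(1, ε/30)

Suppose ε > 0. We want δ > 0 such that 0 < |u + 4| < δ implies |(-u^3 - 3u^2 + 4u - 1) + 1| < ε.
(-u^3 - 3u^2 + 4u - 1) + 1 = -u^3 - 3u^2 + 4u = (u + 4)(-u^2 + u).
So |(-u^3 - 3u^2 + 4u - 1) + 1| = |u + 4|·|-u^2 + u|.
Assume first that |u + 4| < 1, so |u| < 5. Then |-u^2 + u| ≤ 5^2 + 5 = 30.
Hence |(-u^3 - 3u^2 + 4u - 1) + 1| ≤ 30|u + 4| < ε provided |u + 4| < ε/30.
Take δ = min(1, ε/30). Then 0 < |u + 4| < δ gives both |u + 4| < 1 and |u + 4| < ε/30, so |(-u^3 - 3u^2 + 4u - 1) + 1| < ε.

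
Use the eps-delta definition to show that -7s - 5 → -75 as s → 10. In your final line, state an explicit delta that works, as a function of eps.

delta = eps/7

Fix eps > 0. We need delta > 0 so that 0 < |s − 10| < delta implies |(-7s - 5) + 75| < eps.
|(-7s - 5) + 75| = |-7s + 70| = 7|s − 10|.
Thus it suffices that |s − 10| < eps/7.
Choosing delta = eps/7 gives |(-7s - 5) + 75| = 7|s − 10| < eps whenever |s − 10| < delta.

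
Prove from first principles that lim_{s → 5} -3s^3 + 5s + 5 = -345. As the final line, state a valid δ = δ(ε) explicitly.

Suppose ε > 0. We want δ > 0 such that 0 < |s − 5| < δ implies |(-3s^3 + 5s + 5) + 345| < ε.
(-3s^3 + 5s + 5) + 345 = -3s^3 + 5s + 350 = (s − 5)(-3s^2 - 15s - 70).
So |(-3s^3 + 5s + 5) + 345| = |s − 5|·|-3s^2 - 15s - 70|.
Require δ ≤ 1. Then |s − 5| < 1 gives |s| < 6, and by the triangle inequality |-3s^2 - 15s - 70| ≤ 3·6^2 + 15·6 + 70 = 268.
Hence |(-3s^3 + 5s + 5) + 345| ≤ 268|s − 5| < ε provided |s − 5| < ε/268.
Choosing δ = min(1, ε/268) ensures both conditions, hence |(-3s^3 + 5s + 5) + 345| < ε.

δ = min(1, ε/268)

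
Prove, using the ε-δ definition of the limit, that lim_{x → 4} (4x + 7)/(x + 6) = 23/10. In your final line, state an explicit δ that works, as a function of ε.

Fix ε > 0. We want δ > 0 with 0 < |x − 4| < δ ⇒ |(4x + 7)/(x + 6) − (23/10)| < ε.
Combining over a common denominator, (4x + 7)/(x + 6) − (23/10) = [(4x + 7)·10 − 23·(x + 6)] / [10·(x + 6)] = 17(x − 4) / (10(x + 6)).
So |(4x + 7)/(x + 6) − (23/10)| = 17|x − 4| / (10·|x + 6|).
Restrict δ ≤ 5. Then |x − 4| < 5 gives |x + 6| = |(x − 4) + 10| ≥ 10 − 5 = 5.
Hence |(4x + 7)/(x + 6) − (23/10)| < 17|x − 4|/(10·5) = (17/50)|x − 4|, which is < ε once |x − 4| < (50/17)ε.
Take δ = min(5, (50/17)ε). Then 0 < |x − 4| < δ forces both bounds, so |(4x + 7)/(x + 6) − (23/10)| < ε.

δ = min(5, (50/17)ε)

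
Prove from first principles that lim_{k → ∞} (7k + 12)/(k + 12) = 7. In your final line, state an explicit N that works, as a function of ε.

N = 72/ε

Let ε > 0. For k ≥ 1, |(7k + 12)/(k + 12) − 7| = |-72|/((k + 12)) = 72/((k + 12)).
Since k + 12 ≥ k for k ≥ 1, this is ≤ 72/(k) = 72/k.
So |(7k + 12)/(k + 12) − 7| < ε whenever k > 72/ε.
Take N = 72/ε. If k > N then |(7k + 12)/(k + 12) − 7| ≤ 72/k < ε.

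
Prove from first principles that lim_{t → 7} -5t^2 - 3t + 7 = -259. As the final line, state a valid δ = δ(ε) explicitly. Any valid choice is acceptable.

Let ε > 0 be given. We want δ > 0 such that 0 < |t − 7| < δ implies |(-5t^2 - 3t + 7) + 259| < ε.
(-5t^2 - 3t + 7) + 259 = -5t^2 - 3t + 266 = (t − 7)(-5t - 38).
So |(-5t^2 - 3t + 7) + 259| = |t − 7|·|-5t - 38|.
Require δ ≤ 1. Then |t − 7| < 1 gives |t| < 8, and by the triangle inequality |-5t - 38| ≤ 5·8 + 38 = 78.
Hence |(-5t^2 - 3t + 7) + 259| ≤ 78|t − 7| < ε provided |t − 7| < ε/78.
Take δ = min(1, ε/78). Then 0 < |t − 7| < δ gives both |t − 7| < 1 and |t − 7| < ε/78, so |(-5t^2 - 3t + 7) + 259| < ε.

δ = min(1, ε/78)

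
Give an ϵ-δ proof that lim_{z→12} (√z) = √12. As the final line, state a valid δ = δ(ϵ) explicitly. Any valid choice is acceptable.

δ = min(12, √12·ϵ)

Suppose ϵ > 0. We want δ > 0 such that 0 < |z − 12| < δ implies |√z − √12| < ϵ.
Rationalise: √z − √12 = (z − 12)/(√z + √12), so |√z − √12| = |z − 12|/(√z + √12).
Restrict δ ≤ 12 so that |z − 12| < 12 forces z > 0, and then √z + √12 > √12.
Hence |√z − √12| < |z − 12|/√12, which is < ϵ once |z − 12| < √12·ϵ.
Take δ = min(12, √12·ϵ). If 0 < |z − 12| < δ then z > 0 and |√z − √12| < |z − 12|/√12 < ϵ.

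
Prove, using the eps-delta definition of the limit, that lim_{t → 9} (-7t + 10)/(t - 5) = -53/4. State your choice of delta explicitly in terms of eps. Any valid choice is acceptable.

Let eps > 0 be given. We want delta > 0 with 0 < |t − 9| < delta ⇒ |(-7t + 10)/(t - 5) + 53/4| < eps.
Combining over a common denominator, (-7t + 10)/(t - 5) + 53/4 = [(-7t + 10)·4 − (-53)·(t - 5)] / [4·(t - 5)] = 25(t − 9) / (4(t - 5)).
So |(-7t + 10)/(t - 5) + 53/4| = 25|t − 9| / (4·|t − 5|).
Require delta ≤ 2, so |t − 5| ≥ |4| − |t − 9| > 4 − 2 = 2.
Hence |(-7t + 10)/(t - 5) + 53/4| < 25|t − 9|/(4·2) = (25/8)|t − 9|, which is < eps once |t − 9| < (8/25)eps.
Take delta = min(2, (8/25)eps). Then 0 < |t − 9| < delta forces both bounds, so |(-7t + 10)/(t - 5) + 53/4| < eps.

delta = min(2, (8/25)eps)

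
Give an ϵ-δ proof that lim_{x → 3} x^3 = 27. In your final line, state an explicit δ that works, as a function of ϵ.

Suppose ϵ > 0. We seek δ > 0 with 0 < |x − 3| < δ ⇒ |x^3 − 27| < ϵ.
Factor: x^3 − 27 = (x − 3)(x^2 + 3x + 9), so |x^3 − 27| = |x − 3|·|x^2 + 3x + 9|.
Impose δ ≤ 1 so that |x| < 4; then |x^2 + 3x + 9| ≤ 37.
Hence |x^3 − 27| ≤ 37|x − 3|, which is < ϵ once |x − 3| < ϵ/37.
Take δ = min(1, ϵ/37). If 0 < |x − 3| < δ then both bounds hold and |x^3 − 27| ≤ 37|x − 3| < 37·(ϵ/37) = ϵ.

δ = min(1, ϵ/37)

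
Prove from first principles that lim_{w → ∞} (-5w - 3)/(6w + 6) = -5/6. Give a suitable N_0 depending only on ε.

N_0 = (1/3)/ε

Fix ε > 0. We seek N_0 > 0 such that w > N_0 implies |(-5w - 3)/(6w + 6) + 5/6| < ε.
(-5w - 3)/(6w + 6) + 5/6 = (6(-5w - 3) − (-5)(6w + 6)) / (6(6w + 6)) = 12/(6(6w + 6)).
For w > 0 we have 6w + 6 > 6w, so |(-5w - 3)/(6w + 6) + 5/6| = 12/(6(6w + 6)) < 12/(6·6w) = (1/3)/w.
Thus |(-5w - 3)/(6w + 6) + 5/6| < ε whenever w > (1/3)/ε.
Take N_0 = (1/3)/ε. If w > N_0 then |(-5w - 3)/(6w + 6) + 5/6| < (1/3)/w < ε.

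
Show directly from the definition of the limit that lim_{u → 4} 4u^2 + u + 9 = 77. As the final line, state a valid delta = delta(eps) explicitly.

delta = min(1, eps/37)

Let eps > 0. We want delta > 0 such that 0 < |u − 4| < delta implies |(4u^2 + u + 9) − 77| < eps.
(4u^2 + u + 9) − 77 = 4u^2 + u - 68 = (u − 4)(4u + 17).
So |(4u^2 + u + 9) − 77| = |u − 4|·|4u + 17|.
Assume first that |u − 4| < 1, so |u| < 5. Then |4u + 17| ≤ 4·5 + 17 = 37.
Hence |(4u^2 + u + 9) − 77| ≤ 37|u − 4| < eps provided |u − 4| < eps/37.
Take delta = min(1, eps/37). Then 0 < |u − 4| < delta gives both |u − 4| < 1 and |u − 4| < eps/37, so |(4u^2 + u + 9) − 77| < eps.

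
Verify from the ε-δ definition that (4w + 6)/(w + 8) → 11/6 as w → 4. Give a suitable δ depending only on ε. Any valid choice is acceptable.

δ = min(6, (36/13)ε)

Let ε > 0 be given. We want δ > 0 with 0 < |w − 4| < δ ⇒ |(4w + 6)/(w + 8) − (11/6)| < ε.
Combining over a common denominator, (4w + 6)/(w + 8) − (11/6) = [(4w + 6)·12 − 22·(w + 8)] / [12·(w + 8)] = 26(w − 4) / (12(w + 8)).
So |(4w + 6)/(w + 8) − (11/6)| = 26|w − 4| / (12·|w + 8|).
Restrict δ ≤ 6. Then |w − 4| < 6 gives |w + 8| = |(w − 4) + 12| ≥ 12 − 6 = 6.
Hence |(4w + 6)/(w + 8) − (11/6)| < 26|w − 4|/(12·6) = (13/36)|w − 4|, which is < ε once |w − 4| < (36/13)ε.
Take δ = min(6, (36/13)ε). Then 0 < |w − 4| < δ forces both bounds, so |(4w + 6)/(w + 8) − (11/6)| < ε.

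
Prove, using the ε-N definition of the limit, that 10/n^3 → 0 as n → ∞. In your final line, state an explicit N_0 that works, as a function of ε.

Suppose ε > 0. For n ≥ 1, |10/n^3 − 0| = 10/n^3.
10/n^3 < ε ⇔ n^3 > 10/ε ⇔ n > (10/ε)^{1/3}.
Take N_0 = (10/ε)^{1/3}. Then n > N_0 implies 10/n^3 < ε.

N_0 = (10/ε)^{1/3}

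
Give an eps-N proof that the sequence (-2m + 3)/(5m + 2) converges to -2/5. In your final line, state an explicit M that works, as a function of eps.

Suppose eps > 0. For m ≥ 1, |(-2m + 3)/(5m + 2) + 2/5| = |19|/(5(5m + 2)) = 19/(5(5m + 2)).
Since 5m + 2 ≥ 5m for m ≥ 1, this is ≤ 19/(5·5m) = (19/25)/m.
So |(-2m + 3)/(5m + 2) + 2/5| < eps whenever m > (19/25)/eps.
Take M = (19/25)/eps. If m > M then |(-2m + 3)/(5m + 2) + 2/5| ≤ (19/25)/m < eps.

M = (19/25)/eps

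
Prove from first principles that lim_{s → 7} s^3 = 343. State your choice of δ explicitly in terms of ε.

Let ε > 0 be given. We seek δ > 0 with 0 < |s − 7| < δ ⇒ |s^3 − 343| < ε.
Factor: s^3 − 343 = (s − 7)(s^2 + 7s + 49), so |s^3 − 343| = |s − 7|·|s^2 + 7s + 49|.
Restrict δ ≤ 1. Then |s − 7| < 1 gives |s| < 8, so by the triangle inequality |s^2 + 7s + 49| ≤ 8^2 + 7·8 + 49 = 169.
Hence |s^3 − 343| ≤ 169|s − 7|, which is < ε once |s − 7| < ε/169.
Take δ = min(1, ε/169). If 0 < |s − 7| < δ then both bounds hold and |s^3 − 343| ≤ 169|s − 7| < 169·(ε/169) = ε.

δ = min(1, ε/169)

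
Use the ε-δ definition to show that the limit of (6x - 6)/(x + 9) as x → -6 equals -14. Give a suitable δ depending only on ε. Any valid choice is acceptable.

δ = min(3/2, (3/40)ε)

Suppose ε > 0. We want δ > 0 with 0 < |x + 6| < δ ⇒ |(6x - 6)/(x + 9) + 14| < ε.
Combining over a common denominator, (6x - 6)/(x + 9) + 14 = [(6x - 6)·3 − (-42)·(x + 9)] / [3·(x + 9)] = 60(x + 6) / (3(x + 9)).
So |(6x - 6)/(x + 9) + 14| = 60|x + 6| / (3·|x + 9|).
Restrict δ ≤ 3/2. Then |x + 6| < 3/2 gives |x + 9| = |(x + 6) + 3| ≥ 3 − 3/2 = 3/2.
Hence |(6x - 6)/(x + 9) + 14| < 60|x + 6|/(3·(3/2)) = (40/3)|x + 6|, which is < ε once |x + 6| < (3/40)ε.
Take δ = min(3/2, (3/40)ε). Then 0 < |x + 6| < δ forces both bounds, so |(6x - 6)/(x + 9) + 14| < ε.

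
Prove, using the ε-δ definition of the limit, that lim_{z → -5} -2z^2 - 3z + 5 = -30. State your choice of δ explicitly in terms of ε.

δ = min(1, ε/19)

Let ε > 0. We want δ > 0 such that 0 < |z + 5| < δ implies |(-2z^2 - 3z + 5) + 30| < ε.
(-2z^2 - 3z + 5) + 30 = -2z^2 - 3z + 35 = (z + 5)(-2z + 7).
So |(-2z^2 - 3z + 5) + 30| = |z + 5|·|-2z + 7|.
Require δ ≤ 1. Then |z + 5| < 1 gives |z| < 6, and by the triangle inequality |-2z + 7| ≤ 2·6 + 7 = 19.
Hence |(-2z^2 - 3z + 5) + 30| ≤ 19|z + 5| < ε provided |z + 5| < ε/19.
Choosing δ = min(1, ε/19) ensures both conditions, hence |(-2z^2 - 3z + 5) + 30| < ε.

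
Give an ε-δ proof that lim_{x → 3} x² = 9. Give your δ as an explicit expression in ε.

δ = min(1, ε/7)

Suppose ε > 0. We seek δ > 0 with 0 < |x − 3| < δ ⇒ |x² − 9| < ε.
Factor: x² − 9 = (x − 3)(x + 3), so |x² − 9| = |x − 3|·|x + 3|.
Restrict δ ≤ 1. Then |x − 3| < 1 gives |x| < 4, so by the triangle inequality |x + 3| ≤ 4 + 3 = 7.
Hence |x² − 9| ≤ 7|x − 3|, which is < ε once |x − 3| < ε/7.
Take δ = min(1, ε/7). If 0 < |x − 3| < δ then both bounds hold and |x² − 9| ≤ 7|x − 3| < 7·(ε/7) = ε.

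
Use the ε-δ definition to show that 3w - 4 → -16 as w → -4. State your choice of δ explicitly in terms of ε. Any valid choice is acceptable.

δ = ε/3

Let ε > 0 be given. We need δ > 0 so that 0 < |w + 4| < δ implies |(3w - 4) + 16| < ε.
Since (3w - 4) + 16 = 3(w + 4), we have |(3w - 4) + 16| = 3|w + 4|.
So 3|w + 4| < ε exactly when |w + 4| < ε/3.
Choosing δ = ε/3 gives |(3w - 4) + 16| = 3|w + 4| < ε whenever |w + 4| < δ.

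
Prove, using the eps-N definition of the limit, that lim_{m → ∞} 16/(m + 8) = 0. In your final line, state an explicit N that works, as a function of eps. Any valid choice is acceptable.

N = 16/eps

Let eps > 0. For m ≥ 1, |16/(m + 8) − 0| = 16/(m + 8) ≤ 16/m.
We need 16/m < eps, i.e. m > 16/eps.
Take N = 16/eps. If m > N then |16/(m + 8)| ≤ 16/m < eps.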